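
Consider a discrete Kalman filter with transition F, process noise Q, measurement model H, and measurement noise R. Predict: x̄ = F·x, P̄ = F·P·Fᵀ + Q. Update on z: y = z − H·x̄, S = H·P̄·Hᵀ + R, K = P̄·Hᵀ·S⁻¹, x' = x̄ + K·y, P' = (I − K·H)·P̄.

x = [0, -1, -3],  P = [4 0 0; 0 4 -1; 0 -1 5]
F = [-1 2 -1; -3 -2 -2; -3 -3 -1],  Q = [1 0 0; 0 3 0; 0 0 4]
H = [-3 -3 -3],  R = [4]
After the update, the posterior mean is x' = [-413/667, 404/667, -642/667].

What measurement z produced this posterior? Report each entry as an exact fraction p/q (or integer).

x̄ = F·x = [1, 8, 6]
P̄ = F·P·Fᵀ + Q = [30 8 -8; 8 67 62; -8 62 75]
S = H·P̄·Hᵀ + R = [2668]
K = P̄·Hᵀ·S⁻¹ = [-45/1334; -411/2668; -387/2668]
x' − x̄ = [-1080/667, -4932/667, -4644/667] = K·y
y = (KᵀK)⁻¹·Kᵀ·(x' − x̄) = [48]
z = y + H·x̄ = [48] + [-45] = [3]

z = [3]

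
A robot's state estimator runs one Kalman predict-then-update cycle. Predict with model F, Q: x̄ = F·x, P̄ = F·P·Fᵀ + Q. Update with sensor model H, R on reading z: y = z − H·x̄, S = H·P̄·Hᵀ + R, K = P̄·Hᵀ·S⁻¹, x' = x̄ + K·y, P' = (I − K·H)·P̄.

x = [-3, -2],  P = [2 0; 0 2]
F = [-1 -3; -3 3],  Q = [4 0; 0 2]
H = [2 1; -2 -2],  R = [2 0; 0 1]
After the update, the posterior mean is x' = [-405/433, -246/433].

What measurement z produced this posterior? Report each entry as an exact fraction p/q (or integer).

z = [-3, 3]

x̄ = F·x = [9, 3]
P̄ = F·P·Fᵀ + Q = [24 -12; -12 38]
S = H·P̄·Hᵀ + R = [88 -100; -100 153]
K = P̄·Hᵀ·S⁻¹ = [777/866 186/433; -1529/1732 -397/433]
x' − x̄ = [-4302/433, -1545/433] = K·y
y = (KᵀK)⁻¹·Kᵀ·(x' − x̄) = [-24, 27]
z = y + H·x̄ = [-24, 27] + [21, -24] = [-3, 3]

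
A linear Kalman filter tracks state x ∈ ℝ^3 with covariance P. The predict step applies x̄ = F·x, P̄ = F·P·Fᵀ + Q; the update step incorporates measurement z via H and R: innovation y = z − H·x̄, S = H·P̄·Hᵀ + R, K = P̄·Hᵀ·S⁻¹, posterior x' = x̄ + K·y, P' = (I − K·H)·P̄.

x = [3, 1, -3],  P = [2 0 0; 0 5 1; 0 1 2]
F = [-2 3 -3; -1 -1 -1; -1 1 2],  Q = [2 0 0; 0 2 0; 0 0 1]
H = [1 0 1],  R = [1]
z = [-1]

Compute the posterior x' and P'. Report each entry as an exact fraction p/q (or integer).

x' = [641/96, -37/32, -123/16]
P' = [1055/96 165/32 -165/16; 165/32 341/32 -85/16; -165/16 -85/16 85/8]

x̄ = F·x = [6, -1, -8]
P̄ = F·P·Fᵀ + Q = [55 -5 10; -5 13 -10; 10 -10 20]
y = z − H·x̄ = [1]
S = H·P̄·Hᵀ + R = [96]
K = P̄·Hᵀ·S⁻¹ = [65/96; -5/32; 5/16]
x' = x̄ + K·y = [641/96, -37/32, -123/16]
P' = (I − K·H)·P̄ = [1055/96 165/32 -165/16; 165/32 341/32 -85/16; -165/16 -85/16 85/8]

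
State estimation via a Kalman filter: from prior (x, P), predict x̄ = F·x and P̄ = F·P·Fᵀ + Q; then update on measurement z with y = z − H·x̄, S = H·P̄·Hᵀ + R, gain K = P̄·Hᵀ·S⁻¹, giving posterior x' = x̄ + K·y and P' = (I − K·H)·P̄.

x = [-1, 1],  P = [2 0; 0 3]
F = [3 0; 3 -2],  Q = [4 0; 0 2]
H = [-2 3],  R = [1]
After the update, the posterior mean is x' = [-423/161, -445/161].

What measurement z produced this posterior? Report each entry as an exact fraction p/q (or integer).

x̄ = F·x = [-3, -5]
P̄ = F·P·Fᵀ + Q = [22 18; 18 32]
S = H·P̄·Hᵀ + R = [161]
K = P̄·Hᵀ·S⁻¹ = [10/161; 60/161]
x' − x̄ = [60/161, 360/161] = K·y
y = (KᵀK)⁻¹·Kᵀ·(x' − x̄) = [6]
z = y + H·x̄ = [6] + [-9] = [-3]

z = [-3]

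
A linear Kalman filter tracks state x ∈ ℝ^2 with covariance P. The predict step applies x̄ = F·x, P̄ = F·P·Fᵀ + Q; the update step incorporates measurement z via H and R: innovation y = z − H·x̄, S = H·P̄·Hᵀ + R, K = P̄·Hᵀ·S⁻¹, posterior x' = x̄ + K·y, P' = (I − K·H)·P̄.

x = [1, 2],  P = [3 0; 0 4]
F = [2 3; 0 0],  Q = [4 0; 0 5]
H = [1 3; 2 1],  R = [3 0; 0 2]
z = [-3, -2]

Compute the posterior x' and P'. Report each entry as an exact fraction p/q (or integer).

x̄ = F·x = [8, 0]
P̄ = F·P·Fᵀ + Q = [52 0; 0 5]
y = z − H·x̄ = [-11, -18]
S = H·P̄·Hᵀ + R = [100 119; 119 215]
K = P̄·Hᵀ·S⁻¹ = [-1196/7339 4212/7339; 2630/7339 -1285/7339]
x' = x̄ + K·y = [-3948/7339, -5800/7339]
P' = (I − K·H)·P̄ = [5772/7339 -3120/7339; -3120/7339 3670/7339]

x' = [-3948/7339, -5800/7339]
P' = [5772/7339 -3120/7339; -3120/7339 3670/7339]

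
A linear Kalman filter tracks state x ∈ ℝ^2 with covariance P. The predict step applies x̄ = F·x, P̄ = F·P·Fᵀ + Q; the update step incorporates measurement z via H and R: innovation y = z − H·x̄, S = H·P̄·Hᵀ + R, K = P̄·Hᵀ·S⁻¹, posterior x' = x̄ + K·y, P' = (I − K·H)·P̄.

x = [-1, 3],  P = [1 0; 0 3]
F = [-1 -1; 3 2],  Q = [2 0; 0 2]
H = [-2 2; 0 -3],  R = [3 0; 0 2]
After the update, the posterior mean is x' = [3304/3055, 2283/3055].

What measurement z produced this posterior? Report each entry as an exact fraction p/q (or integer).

x̄ = F·x = [-2, 3]
P̄ = F·P·Fᵀ + Q = [6 -9; -9 23]
S = H·P̄·Hᵀ + R = [191 -192; -192 209]
K = P̄·Hᵀ·S⁻¹ = [-1086/3055 -603/3055; 128/3055 -891/3055]
x' − x̄ = [9414/3055, -6882/3055] = K·y
y = (KᵀK)⁻¹·Kᵀ·(x' − x̄) = [-12, 6]
z = y + H·x̄ = [-12, 6] + [10, -9] = [-2, -3]

z = [-2, -3]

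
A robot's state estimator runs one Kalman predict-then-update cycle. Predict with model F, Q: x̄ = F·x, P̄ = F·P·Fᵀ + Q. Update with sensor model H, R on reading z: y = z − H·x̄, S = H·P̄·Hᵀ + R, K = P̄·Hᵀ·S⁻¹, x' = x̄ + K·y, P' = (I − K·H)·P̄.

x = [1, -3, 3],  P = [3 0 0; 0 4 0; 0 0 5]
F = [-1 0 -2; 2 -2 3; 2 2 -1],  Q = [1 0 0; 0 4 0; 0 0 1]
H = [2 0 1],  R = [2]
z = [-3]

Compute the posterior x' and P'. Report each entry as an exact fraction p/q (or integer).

x̄ = F·x = [-7, 17, -7]
P̄ = F·P·Fᵀ + Q = [24 -36 4; -36 77 -19; 4 -19 34]
y = z − H·x̄ = [18]
S = H·P̄·Hᵀ + R = [148]
K = P̄·Hᵀ·S⁻¹ = [13/37; -91/148; 21/74]
x' = x̄ + K·y = [-25/37, 439/74, -70/37]
P' = (I − K·H)·P̄ = [212/37 -149/37 -398/37; -149/37 3115/148 505/74; -398/37 505/74 817/37]

x' = [-25/37, 439/74, -70/37]
P' = [212/37 -149/37 -398/37; -149/37 3115/148 505/74; -398/37 505/74 817/37]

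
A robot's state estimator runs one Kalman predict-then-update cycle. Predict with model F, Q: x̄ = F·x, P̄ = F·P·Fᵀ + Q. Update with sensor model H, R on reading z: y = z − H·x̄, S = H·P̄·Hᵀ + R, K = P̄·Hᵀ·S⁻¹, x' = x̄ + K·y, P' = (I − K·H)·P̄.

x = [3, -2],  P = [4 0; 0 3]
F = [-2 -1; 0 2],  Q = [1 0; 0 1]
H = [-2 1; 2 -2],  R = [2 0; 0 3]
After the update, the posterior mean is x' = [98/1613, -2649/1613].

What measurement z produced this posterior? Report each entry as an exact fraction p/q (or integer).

z = [-3, 2]

x̄ = F·x = [-4, -4]
P̄ = F·P·Fᵀ + Q = [20 -6; -6 13]
S = H·P̄·Hᵀ + R = [119 -142; -142 183]
K = P̄·Hᵀ·S⁻¹ = [-1034/1613 -344/1613; -821/1613 -972/1613]
x' − x̄ = [6550/1613, 3803/1613] = K·y
y = (KᵀK)⁻¹·Kᵀ·(x' − x̄) = [-7, 2]
z = y + H·x̄ = [-7, 2] + [4, 0] = [-3, 2]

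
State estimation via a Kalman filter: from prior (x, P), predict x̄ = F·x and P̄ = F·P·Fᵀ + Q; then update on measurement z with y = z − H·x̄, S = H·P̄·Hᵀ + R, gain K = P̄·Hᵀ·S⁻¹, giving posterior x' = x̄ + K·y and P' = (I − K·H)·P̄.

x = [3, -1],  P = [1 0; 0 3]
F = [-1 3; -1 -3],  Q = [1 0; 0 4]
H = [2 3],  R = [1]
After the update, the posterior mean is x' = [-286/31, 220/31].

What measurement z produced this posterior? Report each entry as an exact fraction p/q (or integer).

z = [3]

x̄ = F·x = [-6, 0]
P̄ = F·P·Fᵀ + Q = [29 -26; -26 32]
S = H·P̄·Hᵀ + R = [93]
K = P̄·Hᵀ·S⁻¹ = [-20/93; 44/93]
x' − x̄ = [-100/31, 220/31] = K·y
y = (KᵀK)⁻¹·Kᵀ·(x' − x̄) = [15]
z = y + H·x̄ = [15] + [-12] = [3]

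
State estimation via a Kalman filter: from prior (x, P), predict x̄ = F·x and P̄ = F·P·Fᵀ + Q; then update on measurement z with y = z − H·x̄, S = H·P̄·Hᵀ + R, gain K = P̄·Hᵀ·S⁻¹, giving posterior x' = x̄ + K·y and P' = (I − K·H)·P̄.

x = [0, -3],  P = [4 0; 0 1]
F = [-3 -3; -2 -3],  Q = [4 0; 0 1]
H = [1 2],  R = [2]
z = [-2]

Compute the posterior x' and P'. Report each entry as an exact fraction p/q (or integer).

x' = [-752/287, 118/287]
P' = [838/287 -304/287; -304/287 237/287]

x̄ = F·x = [9, 9]
P̄ = F·P·Fᵀ + Q = [49 33; 33 26]
y = z − H·x̄ = [-29]
S = H·P̄·Hᵀ + R = [287]
K = P̄·Hᵀ·S⁻¹ = [115/287; 85/287]
x' = x̄ + K·y = [-752/287, 118/287]
P' = (I − K·H)·P̄ = [838/287 -304/287; -304/287 237/287]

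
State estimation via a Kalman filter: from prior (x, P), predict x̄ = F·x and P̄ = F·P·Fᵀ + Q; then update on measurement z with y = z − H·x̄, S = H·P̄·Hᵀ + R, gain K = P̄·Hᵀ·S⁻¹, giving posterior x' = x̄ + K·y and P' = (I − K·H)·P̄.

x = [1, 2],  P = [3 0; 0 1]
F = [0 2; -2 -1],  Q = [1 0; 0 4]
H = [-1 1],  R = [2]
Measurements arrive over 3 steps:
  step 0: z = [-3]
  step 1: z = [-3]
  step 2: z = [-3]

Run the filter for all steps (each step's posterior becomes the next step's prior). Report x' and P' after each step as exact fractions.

step 0: x' = [11/4, -17/28], P' = [13/4 11/4; 11/4 115/28]
step 1: x' = [-3755/2519, -11350/2519], P' = [6307/2519 4255/2519; 4255/2519 7129/2519]
step 2: x' = [-69847/52694, -585553/158082], P' = [135393/52694 93851/52694; 93851/52694 463015/158082]

step 0: x̄ = F·x = [4, -4]
step 0: P̄ = F·P·Fᵀ + Q = [5 -2; -2 17]
step 0: y = z − H·x̄ = [5]
step 0: S = H·P̄·Hᵀ + R = [28]
step 0: K = P̄·Hᵀ·S⁻¹ = [-1/4; 19/28]
step 0: x' = x̄ + K·y = [11/4, -17/28]
step 0: P' = (I − K·H)·P̄ = [13/4 11/4; 11/4 115/28]
step 1: x̄ = F·x = [-17/14, -137/28]
step 1: P̄ = F·P·Fᵀ + Q = [122/7 -269/14; -269/14 899/28]
step 1: y = z − H·x̄ = [19/28]
step 1: S = H·P̄·Hᵀ + R = [2519/28]
step 1: K = P̄·Hᵀ·S⁻¹ = [-1026/2519; 1437/2519]
step 1: x' = x̄ + K·y = [-3755/2519, -11350/2519]
step 1: P' = (I − K·H)·P̄ = [6307/2519 4255/2519; 4255/2519 7129/2519]
step 2: x̄ = F·x = [-22700/2519, 18860/2519]
step 2: P̄ = F·P·Fᵀ + Q = [31035/2519 -31278/2519; -31278/2519 59453/2519]
step 2: y = z − H·x̄ = [-49117/2519]
step 2: S = H·P̄·Hᵀ + R = [158082/2519]
step 2: K = P̄·Hᵀ·S⁻¹ = [-20771/52694; 90731/158082]
step 2: x' = x̄ + K·y = [-69847/52694, -585553/158082]
step 2: P' = (I − K·H)·P̄ = [135393/52694 93851/52694; 93851/52694 463015/158082]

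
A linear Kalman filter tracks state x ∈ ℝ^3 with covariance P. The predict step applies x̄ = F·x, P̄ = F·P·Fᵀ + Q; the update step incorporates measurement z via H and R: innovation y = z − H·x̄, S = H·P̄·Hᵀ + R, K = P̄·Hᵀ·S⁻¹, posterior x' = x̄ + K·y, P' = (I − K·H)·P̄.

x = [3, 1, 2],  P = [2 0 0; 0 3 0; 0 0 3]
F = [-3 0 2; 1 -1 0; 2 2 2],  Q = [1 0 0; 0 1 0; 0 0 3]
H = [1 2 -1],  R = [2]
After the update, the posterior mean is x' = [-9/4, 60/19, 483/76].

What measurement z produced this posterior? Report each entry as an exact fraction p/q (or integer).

z = [-2]

x̄ = F·x = [-5, 2, 12]
P̄ = F·P·Fᵀ + Q = [31 -6 0; -6 6 -2; 0 -2 35]
S = H·P̄·Hᵀ + R = [76]
K = P̄·Hᵀ·S⁻¹ = [1/4; 2/19; -39/76]
x' − x̄ = [11/4, 22/19, -429/76] = K·y
y = (KᵀK)⁻¹·Kᵀ·(x' − x̄) = [11]
z = y + H·x̄ = [11] + [-13] = [-2]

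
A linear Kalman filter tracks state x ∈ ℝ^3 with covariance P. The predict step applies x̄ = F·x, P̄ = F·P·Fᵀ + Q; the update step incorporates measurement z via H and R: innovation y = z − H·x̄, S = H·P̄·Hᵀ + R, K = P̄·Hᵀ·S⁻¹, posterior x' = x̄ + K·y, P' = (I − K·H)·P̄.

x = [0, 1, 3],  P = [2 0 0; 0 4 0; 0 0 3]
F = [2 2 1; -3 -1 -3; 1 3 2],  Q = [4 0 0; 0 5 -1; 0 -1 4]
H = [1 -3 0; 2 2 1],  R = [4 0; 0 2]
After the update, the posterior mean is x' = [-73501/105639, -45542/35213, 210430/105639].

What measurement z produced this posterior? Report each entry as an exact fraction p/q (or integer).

x̄ = F·x = [5, -10, 9]
P̄ = F·P·Fᵀ + Q = [31 -29 34; -29 54 -37; 34 -37 54]
S = H·P̄·Hᵀ + R = [695 -1; -1 152]
K = P̄·Hᵀ·S⁻¹ = [17974/105639 26528/105639; -9673/35213 2948/35213; 22088/105639 33505/105639]
x' − x̄ = [-601696/105639, 306588/35213, -740321/105639] = K·y
y = (KᵀK)⁻¹·Kᵀ·(x' − x̄) = [-32, -1]
z = y + H·x̄ = [-32, -1] + [35, -1] = [3, -2]

z = [3, -2]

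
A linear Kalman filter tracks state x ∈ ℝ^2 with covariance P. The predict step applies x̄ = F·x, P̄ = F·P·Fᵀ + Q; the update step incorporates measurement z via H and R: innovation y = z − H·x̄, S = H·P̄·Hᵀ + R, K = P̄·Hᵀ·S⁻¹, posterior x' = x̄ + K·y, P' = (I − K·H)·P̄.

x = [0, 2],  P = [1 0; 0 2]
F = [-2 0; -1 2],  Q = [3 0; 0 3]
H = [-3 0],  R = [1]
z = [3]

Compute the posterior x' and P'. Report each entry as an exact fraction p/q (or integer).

x̄ = F·x = [0, 4]
P̄ = F·P·Fᵀ + Q = [7 2; 2 12]
y = z − H·x̄ = [3]
S = H·P̄·Hᵀ + R = [64]
K = P̄·Hᵀ·S⁻¹ = [-21/64; -3/32]
x' = x̄ + K·y = [-63/64, 119/32]
P' = (I − K·H)·P̄ = [7/64 1/32; 1/32 183/16]

x' = [-63/64, 119/32]
P' = [7/64 1/32; 1/32 183/16]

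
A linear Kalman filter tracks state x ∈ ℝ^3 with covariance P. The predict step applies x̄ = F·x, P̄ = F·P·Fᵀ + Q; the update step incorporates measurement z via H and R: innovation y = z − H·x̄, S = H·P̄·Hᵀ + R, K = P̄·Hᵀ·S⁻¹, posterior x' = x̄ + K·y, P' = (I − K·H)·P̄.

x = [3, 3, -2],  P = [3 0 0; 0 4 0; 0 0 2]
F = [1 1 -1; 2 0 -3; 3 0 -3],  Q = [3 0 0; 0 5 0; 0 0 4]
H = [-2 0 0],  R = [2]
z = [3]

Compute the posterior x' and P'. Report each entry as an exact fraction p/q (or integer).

x' = [-28/25, 72/25, 18/5]
P' = [12/25 12/25 3/5; 12/25 587/25 108/5; 3/5 108/5 31]

x̄ = F·x = [8, 12, 15]
P̄ = F·P·Fᵀ + Q = [12 12 15; 12 35 36; 15 36 49]
y = z − H·x̄ = [19]
S = H·P̄·Hᵀ + R = [50]
K = P̄·Hᵀ·S⁻¹ = [-12/25; -12/25; -3/5]
x' = x̄ + K·y = [-28/25, 72/25, 18/5]
P' = (I − K·H)·P̄ = [12/25 12/25 3/5; 12/25 587/25 108/5; 3/5 108/5 31]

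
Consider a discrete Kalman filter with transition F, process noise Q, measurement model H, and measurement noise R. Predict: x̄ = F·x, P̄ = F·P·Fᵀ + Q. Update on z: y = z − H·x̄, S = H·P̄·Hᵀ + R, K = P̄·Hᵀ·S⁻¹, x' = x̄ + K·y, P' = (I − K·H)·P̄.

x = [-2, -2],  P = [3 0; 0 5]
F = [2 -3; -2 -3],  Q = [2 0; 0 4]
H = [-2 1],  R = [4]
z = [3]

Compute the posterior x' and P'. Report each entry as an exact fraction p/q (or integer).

x̄ = F·x = [2, 10]
P̄ = F·P·Fᵀ + Q = [59 33; 33 61]
y = z − H·x̄ = [-3]
S = H·P̄·Hᵀ + R = [169]
K = P̄·Hᵀ·S⁻¹ = [-85/169; -5/169]
x' = x̄ + K·y = [593/169, 1705/169]
P' = (I − K·H)·P̄ = [2746/169 5152/169; 5152/169 10284/169]

x' = [593/169, 1705/169]
P' = [2746/169 5152/169; 5152/169 10284/169]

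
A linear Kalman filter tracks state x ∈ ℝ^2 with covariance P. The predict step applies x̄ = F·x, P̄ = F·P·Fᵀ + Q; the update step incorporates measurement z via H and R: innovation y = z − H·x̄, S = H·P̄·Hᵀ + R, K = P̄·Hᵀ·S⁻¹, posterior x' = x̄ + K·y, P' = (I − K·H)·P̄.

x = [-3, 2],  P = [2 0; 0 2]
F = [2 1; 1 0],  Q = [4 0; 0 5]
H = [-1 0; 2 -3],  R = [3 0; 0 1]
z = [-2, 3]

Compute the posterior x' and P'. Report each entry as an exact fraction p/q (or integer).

x' = [92/121, -249/484]
P' = [282/121 186/121; 186/121 1087/968]

x̄ = F·x = [-4, -3]
P̄ = F·P·Fᵀ + Q = [14 4; 4 7]
y = z − H·x̄ = [-6, 2]
S = H·P̄·Hᵀ + R = [17 -16; -16 72]
K = P̄·Hᵀ·S⁻¹ = [-94/121 6/121; -62/121 -285/968]
x' = x̄ + K·y = [92/121, -249/484]
P' = (I − K·H)·P̄ = [282/121 186/121; 186/121 1087/968]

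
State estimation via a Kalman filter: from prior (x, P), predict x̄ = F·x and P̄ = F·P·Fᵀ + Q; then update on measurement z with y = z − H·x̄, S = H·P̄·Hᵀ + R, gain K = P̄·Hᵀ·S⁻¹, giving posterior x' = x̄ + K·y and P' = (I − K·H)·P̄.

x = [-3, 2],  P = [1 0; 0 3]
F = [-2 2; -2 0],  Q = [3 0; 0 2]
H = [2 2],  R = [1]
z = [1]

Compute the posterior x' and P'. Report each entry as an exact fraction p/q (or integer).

x̄ = F·x = [10, 6]
P̄ = F·P·Fᵀ + Q = [19 4; 4 6]
y = z − H·x̄ = [-31]
S = H·P̄·Hᵀ + R = [133]
K = P̄·Hᵀ·S⁻¹ = [46/133; 20/133]
x' = x̄ + K·y = [-96/133, 178/133]
P' = (I − K·H)·P̄ = [411/133 -388/133; -388/133 398/133]

x' = [-96/133, 178/133]
P' = [411/133 -388/133; -388/133 398/133]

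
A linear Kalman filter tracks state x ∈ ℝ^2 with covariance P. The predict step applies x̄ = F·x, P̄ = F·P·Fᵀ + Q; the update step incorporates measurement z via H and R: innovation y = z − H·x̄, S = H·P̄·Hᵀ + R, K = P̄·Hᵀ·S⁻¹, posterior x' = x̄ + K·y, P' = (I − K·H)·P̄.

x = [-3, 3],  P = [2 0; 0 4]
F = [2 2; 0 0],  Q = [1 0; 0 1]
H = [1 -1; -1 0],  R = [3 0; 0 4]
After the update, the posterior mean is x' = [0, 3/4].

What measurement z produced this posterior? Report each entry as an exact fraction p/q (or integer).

z = [-3, -3]

x̄ = F·x = [0, 0]
P̄ = F·P·Fᵀ + Q = [25 0; 0 1]
S = H·P̄·Hᵀ + R = [29 -25; -25 29]
K = P̄·Hᵀ·S⁻¹ = [25/54 -25/54; -29/216 -25/216]
x' − x̄ = [0, 3/4] = K·y
y = (KᵀK)⁻¹·Kᵀ·(x' − x̄) = [-3, -3]
z = y + H·x̄ = [-3, -3] + [0, 0] = [-3, -3]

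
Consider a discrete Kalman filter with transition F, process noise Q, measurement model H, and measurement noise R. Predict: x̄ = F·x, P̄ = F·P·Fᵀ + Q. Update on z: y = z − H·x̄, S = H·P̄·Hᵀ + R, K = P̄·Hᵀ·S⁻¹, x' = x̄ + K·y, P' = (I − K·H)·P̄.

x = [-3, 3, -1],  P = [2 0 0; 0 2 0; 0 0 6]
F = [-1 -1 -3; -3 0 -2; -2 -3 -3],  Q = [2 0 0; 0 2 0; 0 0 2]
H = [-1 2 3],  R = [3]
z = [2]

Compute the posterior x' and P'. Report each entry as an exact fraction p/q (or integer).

x̄ = F·x = [3, 11, 0]
P̄ = F·P·Fᵀ + Q = [60 42 64; 42 44 48; 64 48 82]
y = z − H·x̄ = [-17]
S = H·P̄·Hᵀ + R = [1001]
K = P̄·Hᵀ·S⁻¹ = [216/1001; 190/1001; 278/1001]
x' = x̄ + K·y = [-669/1001, 7781/1001, -4726/1001]
P' = (I − K·H)·P̄ = [13404/1001 1002/1001 4016/1001; 1002/1001 7944/1001 -4772/1001; 4016/1001 -4772/1001 4798/1001]

x' = [-669/1001, 7781/1001, -4726/1001]
P' = [13404/1001 1002/1001 4016/1001; 1002/1001 7944/1001 -4772/1001; 4016/1001 -4772/1001 4798/1001]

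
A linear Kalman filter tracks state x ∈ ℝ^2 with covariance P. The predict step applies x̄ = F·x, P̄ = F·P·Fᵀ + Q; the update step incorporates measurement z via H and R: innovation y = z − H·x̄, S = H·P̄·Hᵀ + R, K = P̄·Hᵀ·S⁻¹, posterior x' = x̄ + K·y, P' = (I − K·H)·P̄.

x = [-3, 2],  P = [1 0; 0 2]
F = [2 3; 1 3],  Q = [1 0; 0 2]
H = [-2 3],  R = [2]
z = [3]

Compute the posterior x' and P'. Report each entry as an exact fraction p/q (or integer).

x' = [-84/43, -9/43]
P' = [793/43 538/43; 538/43 374/43]

x̄ = F·x = [0, 3]
P̄ = F·P·Fᵀ + Q = [23 20; 20 21]
y = z − H·x̄ = [-6]
S = H·P̄·Hᵀ + R = [43]
K = P̄·Hᵀ·S⁻¹ = [14/43; 23/43]
x' = x̄ + K·y = [-84/43, -9/43]
P' = (I − K·H)·P̄ = [793/43 538/43; 538/43 374/43]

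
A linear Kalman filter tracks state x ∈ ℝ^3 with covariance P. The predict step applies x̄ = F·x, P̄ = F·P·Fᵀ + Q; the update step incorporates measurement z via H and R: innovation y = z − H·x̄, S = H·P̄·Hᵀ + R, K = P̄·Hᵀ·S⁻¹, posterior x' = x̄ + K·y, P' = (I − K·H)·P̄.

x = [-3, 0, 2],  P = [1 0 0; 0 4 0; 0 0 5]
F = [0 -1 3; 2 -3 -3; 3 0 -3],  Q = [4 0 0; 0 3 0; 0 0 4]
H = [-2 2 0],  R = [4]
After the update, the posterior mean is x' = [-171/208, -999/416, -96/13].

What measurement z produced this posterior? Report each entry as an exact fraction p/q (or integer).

z = [-3]

x̄ = F·x = [6, -12, -15]
P̄ = F·P·Fᵀ + Q = [53 -33 -45; -33 88 51; -45 51 58]
S = H·P̄·Hᵀ + R = [832]
K = P̄·Hᵀ·S⁻¹ = [-43/208; 121/416; 3/13]
x' − x̄ = [-1419/208, 3993/416, 99/13] = K·y
y = (KᵀK)⁻¹·Kᵀ·(x' − x̄) = [33]
z = y + H·x̄ = [33] + [-36] = [-3]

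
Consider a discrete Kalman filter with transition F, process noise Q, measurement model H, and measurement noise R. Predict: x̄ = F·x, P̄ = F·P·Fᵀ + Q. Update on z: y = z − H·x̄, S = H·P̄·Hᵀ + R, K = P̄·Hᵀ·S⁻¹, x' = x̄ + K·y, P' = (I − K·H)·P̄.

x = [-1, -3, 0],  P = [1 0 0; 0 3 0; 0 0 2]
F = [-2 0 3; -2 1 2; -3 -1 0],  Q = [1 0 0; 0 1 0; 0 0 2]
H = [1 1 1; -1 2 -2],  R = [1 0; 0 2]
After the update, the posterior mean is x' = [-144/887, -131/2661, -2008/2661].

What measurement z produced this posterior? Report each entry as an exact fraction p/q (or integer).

x̄ = F·x = [2, -1, 6]
P̄ = F·P·Fᵀ + Q = [23 16 6; 16 16 3; 6 3 14]
S = H·P̄·Hᵀ + R = [104 -21; -21 81]
K = P̄·Hᵀ·S⁻¹ = [398/887 211/2661; 1015/2661 1775/7983; 425/2661 -2429/7983]
x' − x̄ = [-1918/887, 2530/2661, -17974/2661] = K·y
y = (KᵀK)⁻¹·Kᵀ·(x' − x̄) = [-8, 18]
z = y + H·x̄ = [-8, 18] + [7, -16] = [-1, 2]

z = [-1, 2]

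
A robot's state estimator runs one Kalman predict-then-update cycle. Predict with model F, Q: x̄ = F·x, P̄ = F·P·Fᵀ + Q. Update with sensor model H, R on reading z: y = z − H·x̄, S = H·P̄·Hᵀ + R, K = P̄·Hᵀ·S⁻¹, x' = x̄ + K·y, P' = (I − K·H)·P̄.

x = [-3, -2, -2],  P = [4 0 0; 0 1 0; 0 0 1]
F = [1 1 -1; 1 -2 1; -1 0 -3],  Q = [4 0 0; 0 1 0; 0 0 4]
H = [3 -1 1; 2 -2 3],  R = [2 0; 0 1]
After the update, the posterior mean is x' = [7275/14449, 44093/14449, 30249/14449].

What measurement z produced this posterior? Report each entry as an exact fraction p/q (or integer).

x̄ = F·x = [-3, -1, 9]
P̄ = F·P·Fᵀ + Q = [10 1 -1; 1 10 -7; -1 -7 17]
S = H·P̄·Hᵀ + R = [121 147; 147 298]
K = P̄·Hᵀ·S⁻¹ = [6139/14449 -2301/14449; 1561/14449 -2661/14449; -3003/14449 4536/14449]
x' − x̄ = [50622/14449, 58542/14449, -99792/14449] = K·y
y = (KᵀK)⁻¹·Kᵀ·(x' − x̄) = [0, -22]
z = y + H·x̄ = [0, -22] + [1, 23] = [1, 1]

z = [1, 1]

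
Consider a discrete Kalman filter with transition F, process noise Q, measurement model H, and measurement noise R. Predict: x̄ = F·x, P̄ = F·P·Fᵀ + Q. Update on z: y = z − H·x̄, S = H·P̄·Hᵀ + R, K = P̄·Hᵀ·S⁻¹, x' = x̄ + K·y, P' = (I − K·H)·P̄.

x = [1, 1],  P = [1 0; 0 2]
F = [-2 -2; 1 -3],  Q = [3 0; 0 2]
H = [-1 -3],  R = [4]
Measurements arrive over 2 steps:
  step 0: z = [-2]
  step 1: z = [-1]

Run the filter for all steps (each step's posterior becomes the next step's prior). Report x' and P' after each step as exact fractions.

step 0: x̄ = F·x = [-4, -2]
step 0: P̄ = F·P·Fᵀ + Q = [15 10; 10 21]
step 0: y = z − H·x̄ = [-12]
step 0: S = H·P̄·Hᵀ + R = [268]
step 0: K = P̄·Hᵀ·S⁻¹ = [-45/268; -73/268]
step 0: x' = x̄ + K·y = [-133/67, 85/67]
step 0: P' = (I − K·H)·P̄ = [1995/268 -605/268; -605/268 299/268]
step 1: x̄ = F·x = [96/67, -388/67]
step 1: P̄ = F·P·Fᵀ + Q = [1285/67 -1154/67; -1154/67 2213/67]
step 1: y = z − H·x̄ = [-1135/67]
step 1: S = H·P̄·Hᵀ + R = [14546/67]
step 1: K = P̄·Hᵀ·S⁻¹ = [311/2078; -5485/14546]
step 1: x' = x̄ + K·y = [-2291/2078, 8681/14546]
step 1: P' = (I − K·H)·P̄ = [29749/2078 -10331/2078; -10331/2078 31419/14546]

step 0: x' = [-133/67, 85/67], P' = [1995/268 -605/268; -605/268 299/268]
step 1: x' = [-2291/2078, 8681/14546], P' = [29749/2078 -10331/2078; -10331/2078 31419/14546]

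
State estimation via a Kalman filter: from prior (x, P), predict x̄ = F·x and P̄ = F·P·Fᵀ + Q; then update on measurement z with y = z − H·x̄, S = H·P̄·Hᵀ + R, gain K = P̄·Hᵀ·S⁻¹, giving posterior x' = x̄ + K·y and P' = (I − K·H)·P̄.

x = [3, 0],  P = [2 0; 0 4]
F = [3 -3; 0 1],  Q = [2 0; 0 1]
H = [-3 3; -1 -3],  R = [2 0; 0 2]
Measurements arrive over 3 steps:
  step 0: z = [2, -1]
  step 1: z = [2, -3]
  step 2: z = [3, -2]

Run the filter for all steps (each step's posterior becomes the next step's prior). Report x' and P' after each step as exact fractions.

step 0: x̄ = F·x = [9, 0]
step 0: P̄ = F·P·Fᵀ + Q = [56 -12; -12 5]
step 0: y = z − H·x̄ = [29, 8]
step 0: S = H·P̄·Hᵀ + R = [767 51; 51 31]
step 0: K = P̄·Hᵀ·S⁻¹ = [-663/2647 -617/2647; 867/10588 -2451/10588]
step 0: x' = x̄ + K·y = [-340/2647, 5535/10588]
step 0: P' = (I − K·H)·P̄ = [640/2647 198/2647; 198/2647 685/5294]
step 1: x̄ = F·x = [-20685/10588, 5535/10588]
step 1: P̄ = F·P·Fᵀ + Q = [21145/5294 -867/5294; -867/5294 5979/5294]
step 1: y = z − H·x̄ = [-14371/2647, -8961/2647]
step 1: S = H·P̄·Hᵀ + R = [135155/2647 2211/2647; 2211/2647 40171/2647]
step 1: K = P̄·Hᵀ·S⁻¹ = [-246669/1024636 -222923/1024636; 40743/512318 -111093/512318]
step 1: x' = x̄ + K·y = [92121/1024636, 845415/1024636]
step 1: P' = (I − K·H)·P̄ = [58699/256159 35175/512318; 35175/512318 62337/512318]
step 2: x̄ = F·x = [-1129941/512318, 845415/1024636]
step 2: P̄ = F·P·Fᵀ + Q = [2009101/512318 -40743/256159; -40743/256159 574655/512318]
step 2: y = z − H·x̄ = [-6241983/1024636, -1772909/1024636]
step 2: S = H·P̄·Hᵀ + R = [12872594/256159 183246/256159; 183246/256159 3858358/256159]
step 2: K = P̄·Hᵀ·S⁻¹ = [-3328755/13840036 -1503409/6920018; 1100859/13840036 -749523/3460009]
step 2: x' = x̄ + K·y = [-20174975/55360144, 39601869/55360144]
step 2: P' = (I − K·H)·P̄ = [6335573/27680072 1897233/27680072; 1897233/27680072 3365045/27680072]

step 0: x' = [-340/2647, 5535/10588], P' = [640/2647 198/2647; 198/2647 685/5294]
step 1: x' = [92121/1024636, 845415/1024636], P' = [58699/256159 35175/512318; 35175/512318 62337/512318]
step 2: x' = [-20174975/55360144, 39601869/55360144], P' = [6335573/27680072 1897233/27680072; 1897233/27680072 3365045/27680072]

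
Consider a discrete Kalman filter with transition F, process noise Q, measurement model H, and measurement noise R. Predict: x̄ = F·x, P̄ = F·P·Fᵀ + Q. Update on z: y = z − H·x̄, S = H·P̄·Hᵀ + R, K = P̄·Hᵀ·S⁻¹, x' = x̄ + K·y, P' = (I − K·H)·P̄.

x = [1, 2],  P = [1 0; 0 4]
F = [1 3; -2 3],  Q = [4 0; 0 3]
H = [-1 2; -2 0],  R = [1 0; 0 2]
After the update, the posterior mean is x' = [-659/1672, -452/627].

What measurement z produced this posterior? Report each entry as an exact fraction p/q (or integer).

x̄ = F·x = [7, 4]
P̄ = F·P·Fᵀ + Q = [41 34; 34 43]
S = H·P̄·Hᵀ + R = [78 -54; -54 166]
K = P̄·Hᵀ·S⁻¹ = [9/1672 -823/1672; 310/627 -52/209]
x' − x̄ = [-12363/1672, -2960/627] = K·y
y = (KᵀK)⁻¹·Kᵀ·(x' − x̄) = [-2, 15]
z = y + H·x̄ = [-2, 15] + [1, -14] = [-1, 1]

z = [-1, 1]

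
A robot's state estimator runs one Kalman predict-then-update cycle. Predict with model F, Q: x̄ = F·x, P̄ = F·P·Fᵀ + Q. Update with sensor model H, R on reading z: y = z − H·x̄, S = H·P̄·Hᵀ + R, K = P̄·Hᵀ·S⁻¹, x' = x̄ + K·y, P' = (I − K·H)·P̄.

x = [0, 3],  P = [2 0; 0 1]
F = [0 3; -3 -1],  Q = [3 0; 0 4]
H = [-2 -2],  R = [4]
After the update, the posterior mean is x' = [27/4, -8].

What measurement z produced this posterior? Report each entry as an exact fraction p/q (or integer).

x̄ = F·x = [9, -3]
P̄ = F·P·Fᵀ + Q = [12 -3; -3 23]
S = H·P̄·Hᵀ + R = [120]
K = P̄·Hᵀ·S⁻¹ = [-3/20; -1/3]
x' − x̄ = [-9/4, -5] = K·y
y = (KᵀK)⁻¹·Kᵀ·(x' − x̄) = [15]
z = y + H·x̄ = [15] + [-12] = [3]

z = [3]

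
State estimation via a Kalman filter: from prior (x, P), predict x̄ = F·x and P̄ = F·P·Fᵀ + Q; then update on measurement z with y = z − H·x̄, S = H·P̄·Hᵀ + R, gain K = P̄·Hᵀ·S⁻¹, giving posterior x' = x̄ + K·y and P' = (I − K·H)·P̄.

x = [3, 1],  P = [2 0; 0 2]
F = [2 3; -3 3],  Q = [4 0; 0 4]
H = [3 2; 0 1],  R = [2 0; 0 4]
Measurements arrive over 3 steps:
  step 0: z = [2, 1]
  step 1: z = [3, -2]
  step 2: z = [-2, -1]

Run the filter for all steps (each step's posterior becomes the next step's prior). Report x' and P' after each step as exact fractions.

step 0: x̄ = F·x = [9, -6]
step 0: P̄ = F·P·Fᵀ + Q = [30 6; 6 40]
step 0: y = z − H·x̄ = [-13, 7]
step 0: S = H·P̄·Hᵀ + R = [504 98; 98 44]
step 0: K = P̄·Hᵀ·S⁻¹ = [975/3143 -249/449; 14/449 377/449]
step 0: x' = x̄ + K·y = [3411/3143, -237/449]
step 0: P' = (I − K·H)·P̄ = [5298/3143 -996/449; -996/449 1508/449]
step 1: x̄ = F·x = [1845/3143, -15210/3143]
step 1: P̄ = F·P·Fᵀ + Q = [45104/3143 84132/3143; 84132/3143 280754/3143]
step 1: y = z − H·x̄ = [4902/449, 8924/3143]
step 1: S = H·P̄·Hᵀ + R = [363546/449 116272/449; 116272/449 293326/3143]
step 1: K = P̄·Hᵀ·S⁻¹ = [1636284/6683323 -2623350/6683323; 813904/6683323 4138501/6683323]
step 1: x' = x̄ + K·y = [14338977/6683323, -11706350/6683323]
step 1: P' = (I − K·H)·P̄ = [8086456/6683323 -10493400/6683323; -10493400/6683323 16554004/6683323]
step 2: x̄ = F·x = [-6441096/6683323, -78135981/6683323]
step 2: P̄ = F·P·Fᵀ + Q = [82144352/6683323 131947500/6683323; 131947500/6683323 437378632/6683323]
step 2: y = z − H·x̄ = [162228604/6683323, 71452658/6683323]
step 2: S = H·P̄·Hᵀ + R = [4085550342/6683323 1270599764/6683323; 1270599764/6683323 464111924/6683323]
step 2: K = P̄·Hᵀ·S⁻¹ = [1294207866/5269251343 -2045100801/5269251343; 635299882/5269251343 3226476172/5269251343]
step 2: x' = x̄ + K·y = [4472310186/5269251343, -11687900073/5269251343]
step 2: P' = (I − K·H)·P̄ = [6316407380/5269251343 -8180403204/5269251343; -8180403204/5269251343 12905904688/5269251343]

step 0: x' = [3411/3143, -237/449], P' = [5298/3143 -996/449; -996/449 1508/449]
step 1: x' = [14338977/6683323, -11706350/6683323], P' = [8086456/6683323 -10493400/6683323; -10493400/6683323 16554004/6683323]
step 2: x' = [4472310186/5269251343, -11687900073/5269251343], P' = [6316407380/5269251343 -8180403204/5269251343; -8180403204/5269251343 12905904688/5269251343]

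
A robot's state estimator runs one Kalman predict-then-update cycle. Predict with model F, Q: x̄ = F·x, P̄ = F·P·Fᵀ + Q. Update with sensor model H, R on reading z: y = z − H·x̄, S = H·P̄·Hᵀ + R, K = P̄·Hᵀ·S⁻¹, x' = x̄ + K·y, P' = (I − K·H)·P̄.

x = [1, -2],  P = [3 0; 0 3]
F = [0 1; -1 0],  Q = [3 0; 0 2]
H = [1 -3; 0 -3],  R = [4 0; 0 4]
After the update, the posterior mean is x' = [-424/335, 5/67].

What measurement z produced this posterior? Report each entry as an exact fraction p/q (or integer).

z = [-1, -1]

x̄ = F·x = [-2, -1]
P̄ = F·P·Fᵀ + Q = [6 0; 0 5]
S = H·P̄·Hᵀ + R = [55 45; 45 49]
K = P̄·Hᵀ·S⁻¹ = [147/335 -27/67; -6/67 -15/67]
x' − x̄ = [246/335, 72/67] = K·y
y = (KᵀK)⁻¹·Kᵀ·(x' − x̄) = [-2, -4]
z = y + H·x̄ = [-2, -4] + [1, 3] = [-1, -1]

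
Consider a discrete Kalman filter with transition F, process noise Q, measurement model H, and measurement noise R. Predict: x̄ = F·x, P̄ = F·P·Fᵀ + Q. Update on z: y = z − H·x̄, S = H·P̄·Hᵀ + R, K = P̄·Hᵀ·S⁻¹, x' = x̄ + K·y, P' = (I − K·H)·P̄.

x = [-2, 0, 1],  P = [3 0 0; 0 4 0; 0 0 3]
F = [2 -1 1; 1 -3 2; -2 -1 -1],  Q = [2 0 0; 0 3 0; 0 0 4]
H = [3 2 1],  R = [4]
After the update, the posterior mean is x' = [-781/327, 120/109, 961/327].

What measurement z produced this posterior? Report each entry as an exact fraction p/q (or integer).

x̄ = F·x = [-3, 0, 3]
P̄ = F·P·Fᵀ + Q = [21 24 -11; 24 54 0; -11 0 23]
S = H·P̄·Hᵀ + R = [654]
K = P̄·Hᵀ·S⁻¹ = [50/327; 30/109; -5/327]
x' − x̄ = [200/327, 120/109, -20/327] = K·y
y = (KᵀK)⁻¹·Kᵀ·(x' − x̄) = [4]
z = y + H·x̄ = [4] + [-6] = [-2]

z = [-2]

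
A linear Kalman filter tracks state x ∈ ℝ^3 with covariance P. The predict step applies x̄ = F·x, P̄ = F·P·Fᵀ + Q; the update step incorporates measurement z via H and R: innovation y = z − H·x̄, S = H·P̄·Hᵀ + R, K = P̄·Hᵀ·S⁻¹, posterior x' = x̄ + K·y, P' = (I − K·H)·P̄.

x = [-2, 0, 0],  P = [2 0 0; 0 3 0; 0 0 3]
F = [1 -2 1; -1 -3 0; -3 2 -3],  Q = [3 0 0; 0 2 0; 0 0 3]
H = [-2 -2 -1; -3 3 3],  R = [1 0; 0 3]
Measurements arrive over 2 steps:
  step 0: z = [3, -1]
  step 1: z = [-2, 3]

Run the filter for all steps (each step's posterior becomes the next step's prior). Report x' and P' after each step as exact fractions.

step 0: x' = [-937/1503, -3586/4509, -22/167], P' = [2951/8517 -18316/25551 2715/2839; -18316/25551 192416/76653 -9193/2839; 2715/2839 -9193/2839 12579/2839]
step 1: x' = [-6554261/95724770, 515090339/382899080, -282847151/765798160], P' = [15930503/47862385 -32018553/47862385 86306367/95724770; -32018553/47862385 447254437/191449540 -1164522523/382899080; 86306367/95724770 -1164522523/382899080 3224331207/765798160]

step 0: x̄ = F·x = [-2, 2, 6]
step 0: P̄ = F·P·Fᵀ + Q = [20 16 -27; 16 31 -12; -27 -12 60]
step 0: y = z − H·x̄ = [9, -31]
step 0: S = H·P̄·Hᵀ + R = [237 -57; -57 984]
step 0: K = P̄·Hᵀ·S⁻¹ = [-5509/25551 -2734/25551; -26725/76653 -847/76653; 377/2839 671/2839]
step 0: x' = x̄ + K·y = [-937/1503, -3586/4509, -22/167]
step 0: P' = (I − K·H)·P̄ = [2951/8517 -18316/25551 2715/2839; -18316/25551 192416/76653 -9193/2839; 2715/2839 -9193/2839 12579/2839]
step 1: x̄ = F·x = [3767/4509, 4523/1503, 3043/4509]
step 1: P̄ = F·P·Fᵀ + Q = [2725061/76653 618071/25551 -4733342/76653; 618071/25551 175769/8517 -1157813/25551; -4733342/76653 -1157813/25551 9252749/76653]
step 1: y = z − H·x̄ = [28697/4509, -8336/1503]
step 1: S = H·P̄·Hᵀ + R = [8563910/76653 8187190/25551; 8187190/25551 12396662/8517]
step 1: K = P̄·Hᵀ·S⁻¹ = [-21954167/95724770 -1918349/19144954; -112198377/382899080 -2773045/76579816; 52857013/765798160 40967045/153159632]
step 1: x' = x̄ + K·y = [-6554261/95724770, 515090339/382899080, -282847151/765798160]
step 1: P' = (I − K·H)·P̄ = [15930503/47862385 -32018553/47862385 86306367/95724770; -32018553/47862385 447254437/191449540 -1164522523/382899080; 86306367/95724770 -1164522523/382899080 3224331207/765798160]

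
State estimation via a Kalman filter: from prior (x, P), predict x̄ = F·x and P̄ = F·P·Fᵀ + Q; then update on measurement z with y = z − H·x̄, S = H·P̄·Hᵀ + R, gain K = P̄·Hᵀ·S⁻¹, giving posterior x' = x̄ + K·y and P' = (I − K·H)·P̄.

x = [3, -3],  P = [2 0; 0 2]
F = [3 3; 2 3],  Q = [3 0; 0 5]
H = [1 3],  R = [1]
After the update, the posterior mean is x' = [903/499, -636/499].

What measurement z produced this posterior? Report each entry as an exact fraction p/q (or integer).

x̄ = F·x = [0, -3]
P̄ = F·P·Fᵀ + Q = [39 30; 30 31]
S = H·P̄·Hᵀ + R = [499]
K = P̄·Hᵀ·S⁻¹ = [129/499; 123/499]
x' − x̄ = [903/499, 861/499] = K·y
y = (KᵀK)⁻¹·Kᵀ·(x' − x̄) = [7]
z = y + H·x̄ = [7] + [-9] = [-2]

z = [-2]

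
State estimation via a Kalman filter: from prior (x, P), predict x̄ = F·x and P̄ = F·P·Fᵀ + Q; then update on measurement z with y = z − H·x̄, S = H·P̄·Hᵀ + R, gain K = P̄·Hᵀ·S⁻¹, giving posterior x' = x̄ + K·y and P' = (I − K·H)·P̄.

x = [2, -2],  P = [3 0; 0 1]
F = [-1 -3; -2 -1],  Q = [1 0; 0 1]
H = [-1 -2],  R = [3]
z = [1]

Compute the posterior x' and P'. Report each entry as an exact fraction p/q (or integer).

x̄ = F·x = [4, -2]
P̄ = F·P·Fᵀ + Q = [13 9; 9 14]
y = z − H·x̄ = [1]
S = H·P̄·Hᵀ + R = [108]
K = P̄·Hᵀ·S⁻¹ = [-31/108; -37/108]
x' = x̄ + K·y = [401/108, -253/108]
P' = (I − K·H)·P̄ = [443/108 -175/108; -175/108 143/108]

x' = [401/108, -253/108]
P' = [443/108 -175/108; -175/108 143/108]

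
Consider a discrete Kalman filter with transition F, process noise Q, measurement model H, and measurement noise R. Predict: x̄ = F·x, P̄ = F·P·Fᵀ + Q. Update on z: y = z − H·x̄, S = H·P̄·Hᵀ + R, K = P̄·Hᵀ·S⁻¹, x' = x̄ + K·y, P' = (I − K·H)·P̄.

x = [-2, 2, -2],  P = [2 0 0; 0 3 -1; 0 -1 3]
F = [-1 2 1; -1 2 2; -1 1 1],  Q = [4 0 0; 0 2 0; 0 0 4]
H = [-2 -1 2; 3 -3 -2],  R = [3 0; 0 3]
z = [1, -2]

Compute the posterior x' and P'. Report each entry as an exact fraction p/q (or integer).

x̄ = F·x = [4, 2, 2]
P̄ = F·P·Fᵀ + Q = [17 14 8; 14 20 10; 8 10 10]
y = z − H·x̄ = [7, -4]
S = H·P̄·Hᵀ + R = [83 0; 0 148]
K = P̄·Hᵀ·S⁻¹ = [-32/83 -7/148; -28/83 -19/74; -6/83 -13/74]
x' = x̄ + K·y = [4577/3071, 2044/3071, 6746/3071]
P' = (I − K·H)·P̄ = [53209/12284 8645/6142 27375/6142; 8645/6142 2449/3071 3993/3071; 27375/6142 3993/3071 15351/3071]

x' = [4577/3071, 2044/3071, 6746/3071]
P' = [53209/12284 8645/6142 27375/6142; 8645/6142 2449/3071 3993/3071; 27375/6142 3993/3071 15351/3071]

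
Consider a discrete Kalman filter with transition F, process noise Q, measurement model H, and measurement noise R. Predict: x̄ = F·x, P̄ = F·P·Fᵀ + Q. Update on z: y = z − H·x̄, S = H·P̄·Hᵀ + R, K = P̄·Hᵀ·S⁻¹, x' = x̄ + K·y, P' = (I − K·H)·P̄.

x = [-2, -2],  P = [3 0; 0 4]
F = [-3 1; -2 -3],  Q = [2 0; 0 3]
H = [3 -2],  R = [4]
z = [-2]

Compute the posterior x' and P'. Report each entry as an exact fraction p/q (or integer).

x̄ = F·x = [4, 10]
P̄ = F·P·Fᵀ + Q = [33 6; 6 51]
y = z − H·x̄ = [6]
S = H·P̄·Hᵀ + R = [433]
K = P̄·Hᵀ·S⁻¹ = [87/433; -84/433]
x' = x̄ + K·y = [2254/433, 3826/433]
P' = (I − K·H)·P̄ = [6720/433 9906/433; 9906/433 15027/433]

x' = [2254/433, 3826/433]
P' = [6720/433 9906/433; 9906/433 15027/433]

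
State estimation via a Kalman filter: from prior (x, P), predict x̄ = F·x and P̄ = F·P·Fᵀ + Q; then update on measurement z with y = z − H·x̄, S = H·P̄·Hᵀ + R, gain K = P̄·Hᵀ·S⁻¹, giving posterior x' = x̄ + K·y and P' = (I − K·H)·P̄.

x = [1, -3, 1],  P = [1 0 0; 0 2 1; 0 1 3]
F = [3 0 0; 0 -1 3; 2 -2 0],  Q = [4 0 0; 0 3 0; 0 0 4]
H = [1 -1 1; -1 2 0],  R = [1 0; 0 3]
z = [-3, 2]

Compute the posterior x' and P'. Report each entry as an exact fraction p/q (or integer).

x̄ = F·x = [3, 6, 8]
P̄ = F·P·Fᵀ + Q = [13 0 6; 0 26 -2; 6 -2 16]
y = z − H·x̄ = [-8, -7]
S = H·P̄·Hᵀ + R = [72 -75; -75 120]
K = P̄·Hᵀ·S⁻¹ = [29/67 163/1005; 12/67 548/1005; 142/201 24/67]
x' = x̄ + K·y = [-1606/1005, 754/1005, -32/201]
P' = (I − K·H)·P̄ = [6919/1005 3704/1005 -556/201; 3704/1005 2674/1005 -170/201; -556/201 -170/201 176/67]

x' = [-1606/1005, 754/1005, -32/201]
P' = [6919/1005 3704/1005 -556/201; 3704/1005 2674/1005 -170/201; -556/201 -170/201 176/67]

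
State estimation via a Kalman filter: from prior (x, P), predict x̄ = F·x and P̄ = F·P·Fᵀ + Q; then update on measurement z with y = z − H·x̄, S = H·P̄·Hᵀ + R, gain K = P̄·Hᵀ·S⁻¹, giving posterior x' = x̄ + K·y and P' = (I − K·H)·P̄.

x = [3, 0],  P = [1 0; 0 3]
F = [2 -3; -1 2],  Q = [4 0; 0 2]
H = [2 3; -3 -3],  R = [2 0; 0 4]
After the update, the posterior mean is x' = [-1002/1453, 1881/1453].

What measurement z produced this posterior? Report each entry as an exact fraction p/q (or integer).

z = [3, -1]

x̄ = F·x = [6, -3]
P̄ = F·P·Fᵀ + Q = [35 -20; -20 15]
S = H·P̄·Hᵀ + R = [37 -45; -45 94]
K = P̄·Hᵀ·S⁻¹ = [-1085/1453 -1215/1453; 1145/1453 780/1453]
x' − x̄ = [-9720/1453, 6240/1453] = K·y
y = (KᵀK)⁻¹·Kᵀ·(x' − x̄) = [0, 8]
z = y + H·x̄ = [0, 8] + [3, -9] = [3, -1]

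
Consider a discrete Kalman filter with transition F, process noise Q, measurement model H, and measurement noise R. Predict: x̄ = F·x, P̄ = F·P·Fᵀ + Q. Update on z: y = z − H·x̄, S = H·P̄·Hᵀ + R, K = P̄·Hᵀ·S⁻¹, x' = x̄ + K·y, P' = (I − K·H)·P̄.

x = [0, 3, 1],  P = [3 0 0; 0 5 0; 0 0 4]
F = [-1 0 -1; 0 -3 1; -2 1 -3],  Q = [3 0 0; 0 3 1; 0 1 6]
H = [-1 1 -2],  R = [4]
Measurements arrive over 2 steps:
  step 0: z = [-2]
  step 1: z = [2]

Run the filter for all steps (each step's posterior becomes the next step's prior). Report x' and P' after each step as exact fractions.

step 0: x̄ = F·x = [-1, -8, 0]
step 0: P̄ = F·P·Fᵀ + Q = [10 -4 18; -4 52 -26; 18 -26 59]
step 0: y = z − H·x̄ = [5]
step 0: S = H·P̄·Hᵀ + R = [486]
step 0: K = P̄·Hᵀ·S⁻¹ = [-25/243; 2/9; -1/3]
step 0: x' = x̄ + K·y = [-368/243, -62/9, -5/3]
step 0: P' = (I − K·H)·P̄ = [1180/243 64/9 4/3; 64/9 28 10; 4/3 10 5]
step 1: x̄ = F·x = [773/243, 19, 277/243]
step 1: P̄ = F·P·Fᵀ + Q = [3772/243 45 3467/243; 45 200 42; 3467/243 42 6313/243]
step 1: y = z − H·x̄ = [-2804/243]
step 1: S = H·P̄·Hᵀ + R = [29770/243]
step 1: K = P̄·Hᵀ·S⁻¹ = [1/130; 17253/29770; -5887/29770]
step 1: x' = x̄ + K·y = [201/65, 183273/14885, 50933/14885]
step 1: P' = (I − K·H)·P̄ = [2017/130 5779/130 1879/130; 5779/130 4729037/29770 1668317/29770; 1879/130 1668317/29770 630787/29770]

step 0: x' = [-368/243, -62/9, -5/3], P' = [1180/243 64/9 4/3; 64/9 28 10; 4/3 10 5]
step 1: x' = [201/65, 183273/14885, 50933/14885], P' = [2017/130 5779/130 1879/130; 5779/130 4729037/29770 1668317/29770; 1879/130 1668317/29770 630787/29770]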